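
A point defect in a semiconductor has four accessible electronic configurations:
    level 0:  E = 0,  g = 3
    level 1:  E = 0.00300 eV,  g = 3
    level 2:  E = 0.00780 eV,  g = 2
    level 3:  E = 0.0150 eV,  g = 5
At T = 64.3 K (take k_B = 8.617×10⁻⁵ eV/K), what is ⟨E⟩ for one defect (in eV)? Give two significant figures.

k_BT = 8.617×10⁻⁵ × 64.3 K = 0.005541 eV.
Eᵢ/kT = 0, 0.5414, 1.408, 2.707.
Z = Σ gᵢe^(−Eᵢ/kT) = 3·e^(−0) + 3·e^(−0.5414) + 2·e^(−1.408) + 5·e^(−2.707) = 3.000 + 1.746 + 0.4893 + 0.3337 = 5.569.
⟨E⟩ = Σ Eᵢ gᵢe^(−Eᵢ/kT) / Z = (0·3.000 + 0.00300·1.746 + 0.00780·0.4893 + 0.0150·0.3337) / 5.569 = 0.0025 eV.

0.0025 eV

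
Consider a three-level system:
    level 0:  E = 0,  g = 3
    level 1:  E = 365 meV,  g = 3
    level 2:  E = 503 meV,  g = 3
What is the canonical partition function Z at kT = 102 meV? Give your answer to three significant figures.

Eᵢ/kT = 0, 3.5784, 4.9314.
Z = Σ gᵢe^(−Eᵢ/kT) = 3·e^(−0) + 3·e^(−3.5784) + 3·e^(−4.9314) = 3.0000 + 0.083761 + 0.021649 = 3.1054.

Z = 3.11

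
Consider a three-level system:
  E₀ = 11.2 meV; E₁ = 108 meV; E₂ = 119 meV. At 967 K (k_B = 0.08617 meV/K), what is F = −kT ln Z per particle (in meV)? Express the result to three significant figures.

k_BT = 0.08617 × 967 K = 83.326 meV.
Eᵢ/kT = 0.13441, 1.2961, 1.4281.
Z = Σ e^(−Eᵢ/kT) = e^(−0.13441) + e^(−1.2961) + e^(−1.4281) = 0.87423 + 0.27360 + 0.23976 = 1.3876.
F = −kT ln Z = −83.326 × ln(1.3876) = −83.326 × 0.32758 = -27.3 meV.

-27.3 meV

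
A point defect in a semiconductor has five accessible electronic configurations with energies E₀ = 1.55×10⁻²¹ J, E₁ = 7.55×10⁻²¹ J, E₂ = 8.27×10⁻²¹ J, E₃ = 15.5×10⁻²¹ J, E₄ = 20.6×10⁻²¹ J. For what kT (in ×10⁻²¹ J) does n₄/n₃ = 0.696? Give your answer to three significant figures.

14.1 ×10⁻²¹ J

n₄/n₃ = exp[−(E₄−E₃)/kT] = 0.696.
⇒ (E₄−E₃)/kT = ln(1/0.696) = ln(1.4368) = 0.36242.
kT = 5.1 ×10⁻²¹ J / 0.36242 = 14.1 ×10⁻²¹ J.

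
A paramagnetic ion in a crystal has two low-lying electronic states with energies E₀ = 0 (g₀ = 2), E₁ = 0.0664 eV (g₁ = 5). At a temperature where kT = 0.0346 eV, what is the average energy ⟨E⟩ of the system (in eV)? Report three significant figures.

Eᵢ/kT = 0, 1.9191.
Z = Σ gᵢe^(−Eᵢ/kT) = 2·e^(−0) + 5·e^(−1.9191) = 2.0000 + 0.73369 = 2.7337.
⟨E⟩ = Σ Eᵢ gᵢe^(−Eᵢ/kT) / Z = (0·2.0000 + 0.0664·0.73369) / 2.7337 = 0.0178 eV.

0.0178 eV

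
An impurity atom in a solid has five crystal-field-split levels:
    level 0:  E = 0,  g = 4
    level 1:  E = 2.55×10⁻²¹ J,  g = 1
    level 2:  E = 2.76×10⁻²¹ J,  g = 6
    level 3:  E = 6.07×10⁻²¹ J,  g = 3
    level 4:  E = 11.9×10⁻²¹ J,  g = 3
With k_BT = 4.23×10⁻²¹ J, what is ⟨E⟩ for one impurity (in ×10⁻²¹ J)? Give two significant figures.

1.9 ×10⁻²¹ J

Eᵢ/kT = 0, 0.6028, 0.6525, 1.435, 2.813.
Z = Σ gᵢe^(−Eᵢ/kT) = 4·e^(−0) + 1·e^(−0.6028) + 6·e^(−0.6525) + 3·e^(−1.435) + 3·e^(−2.813) = 4.000 + 0.5473 + 3.124 + 0.7143 + 0.1801 = 8.566.
⟨E⟩ = Σ Eᵢ gᵢe^(−Eᵢ/kT) / Z = (0·4.000 + 2.55·0.5473 + 2.76·3.124 + 6.07·0.7143 + 11.9·0.1801) / 8.566 = 1.9 ×10⁻²¹ J.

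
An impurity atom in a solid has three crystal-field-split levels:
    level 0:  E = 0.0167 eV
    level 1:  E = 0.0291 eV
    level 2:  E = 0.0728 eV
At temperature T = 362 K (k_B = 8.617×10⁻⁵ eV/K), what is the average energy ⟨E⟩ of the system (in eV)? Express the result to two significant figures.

0.026 eV

k_BT = 8.617×10⁻⁵ × 362 K = 0.03119 eV.
Eᵢ/kT = 0.5354, 0.9330, 2.334.
Z = Σ e^(−Eᵢ/kT) = e^(−0.5354) + e^(−0.9330) + e^(−2.334) = 0.5854 + 0.3934 + 0.09691 = 1.076.
⟨E⟩ = Σ Eᵢ e^(−Eᵢ/kT) / Z = (0.0167·0.5854 + 0.0291·0.3934 + 0.0728·0.09691) / 1.076 = 0.026 eV.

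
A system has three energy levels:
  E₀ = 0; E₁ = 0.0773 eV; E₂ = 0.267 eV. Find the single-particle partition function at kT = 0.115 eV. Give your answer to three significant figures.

Eᵢ/kT = 0, 0.67217, 2.3217.
Z = Σ e^(−Eᵢ/kT) = e^(−0) + e^(−0.67217) + e^(−2.3217) = 1.0000 + 0.51060 + 0.098107 = 1.6087.

Z = 1.61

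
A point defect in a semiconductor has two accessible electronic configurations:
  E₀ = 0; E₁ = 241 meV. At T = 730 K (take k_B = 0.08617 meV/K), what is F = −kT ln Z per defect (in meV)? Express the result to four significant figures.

-1.349 meV

k_BT = 0.08617 × 730 K = 62.9041 meV.
Eᵢ/kT = 0, 3.83123.
Z = Σ e^(−Eᵢ/kT) = e^(−0) + e^(−3.83123) = 1.00000 + 0.0216829 = 1.02168.
F = −kT ln Z = −62.9041 × ln(1.02168) = −62.9041 × 0.0214483 = -1.349 meV.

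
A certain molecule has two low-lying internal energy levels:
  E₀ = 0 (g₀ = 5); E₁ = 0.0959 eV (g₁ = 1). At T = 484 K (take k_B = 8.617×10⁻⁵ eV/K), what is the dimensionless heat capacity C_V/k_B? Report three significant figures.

k_BT = 8.617×10⁻⁵ × 484 K = 0.041706 eV.
Eᵢ/kT = 0, 2.2994.
Z = Σ gᵢe^(−Eᵢ/kT) = 5·e^(−0) + 1·e^(−2.2994) = 5.0000 + 0.10032 = 5.1003.
⟨E⟩ = 0.0018863 eV, ⟨E²⟩ = 0.00018090 eV².
C_V/k_B = (⟨E²⟩ − ⟨E⟩²)/(kT)² = (0.00018090 − 0.0000035581)/0.0017394 = 0.102.

0.102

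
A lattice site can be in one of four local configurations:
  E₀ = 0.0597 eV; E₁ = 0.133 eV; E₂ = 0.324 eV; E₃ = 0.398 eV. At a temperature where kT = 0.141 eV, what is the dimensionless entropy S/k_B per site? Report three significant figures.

Eᵢ/kT = 0.42340, 0.94326, 2.2979, 2.8227.
Z = Σ e^(−Eᵢ/kT) = e^(−0.42340) + e^(−0.94326) + e^(−2.2979) + e^(−2.8227) = 0.65482 + 0.38936 + 0.10047 + 0.059445 = 1.2041.
⟨E⟩ = Σ EᵢPᵢ = 0.12216 eV.
S/k_B = ln Z + ⟨E⟩/kT = ln(1.2041) + 0.12216/0.141 = 0.18573 + 0.86638 = 1.05.

1.05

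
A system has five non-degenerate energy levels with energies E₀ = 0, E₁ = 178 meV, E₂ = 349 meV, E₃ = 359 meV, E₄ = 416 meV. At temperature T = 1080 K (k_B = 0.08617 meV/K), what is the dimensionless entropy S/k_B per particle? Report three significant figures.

k_BT = 0.08617 × 1080 K = 93.064 meV.
Eᵢ/kT = 0, 1.9127, 3.7501, 3.8576, 4.4700.
Z = Σ e^(−Eᵢ/kT) = e^(−0) + e^(−1.9127) + e^(−3.7501) + e^(−3.8576) + e^(−4.4700) = 1.0000 + 0.14768 + 0.023515 + 0.021119 + 0.011447 = 1.2038.
⟨E⟩ = Σ EᵢPᵢ = 38.908 meV.
S/k_B = ln Z + ⟨E⟩/kT = ln(1.2038) + 38.908/93.064 = 0.18548 + 0.41808 = 0.604.

0.604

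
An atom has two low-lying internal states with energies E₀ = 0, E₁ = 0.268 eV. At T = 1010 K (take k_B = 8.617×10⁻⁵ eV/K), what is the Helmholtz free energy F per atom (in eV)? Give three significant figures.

k_BT = 8.617×10⁻⁵ × 1010 K = 0.087032 eV.
Eᵢ/kT = 0, 3.0793.
Z = Σ e^(−Eᵢ/kT) = e^(−0) + e^(−3.0793) = 1.0000 + 0.045991 = 1.0460.
F = −kT ln Z = −0.087032 × ln(1.0460) = −0.087032 × 0.044973 = -0.00391 eV.

-0.00391 eV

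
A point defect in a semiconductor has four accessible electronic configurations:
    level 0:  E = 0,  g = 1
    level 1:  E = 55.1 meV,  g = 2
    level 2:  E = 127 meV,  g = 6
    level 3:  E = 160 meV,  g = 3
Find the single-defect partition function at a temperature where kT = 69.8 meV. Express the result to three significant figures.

Eᵢ/kT = 0, 0.78940, 1.8195, 2.2923.
Z = Σ gᵢe^(−Eᵢ/kT) = 1·e^(−0) + 2·e^(−0.78940) + 6·e^(−1.8195) + 3·e^(−2.2923) = 1.0000 + 0.90823 + 0.97264 + 0.30310 = 3.1840.

Z = 3.18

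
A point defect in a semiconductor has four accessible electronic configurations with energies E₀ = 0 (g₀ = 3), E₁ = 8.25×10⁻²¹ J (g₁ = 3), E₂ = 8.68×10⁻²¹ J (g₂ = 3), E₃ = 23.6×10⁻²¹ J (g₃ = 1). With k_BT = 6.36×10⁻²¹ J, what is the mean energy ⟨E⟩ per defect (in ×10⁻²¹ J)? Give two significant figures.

3.0 ×10⁻²¹ J

Eᵢ/kT = 0, 1.297, 1.365, 3.711.
Z = Σ gᵢe^(−Eᵢ/kT) = 3·e^(−0) + 3·e^(−1.297) + 3·e^(−1.365) + 1·e^(−3.711) = 3.000 + 0.8201 + 0.7661 + 0.02445 = 4.611.
⟨E⟩ = Σ Eᵢ gᵢe^(−Eᵢ/kT) / Z = (0·3.000 + 8.25·0.8201 + 8.68·0.7661 + 23.6·0.02445) / 4.611 = 3.0 ×10⁻²¹ J.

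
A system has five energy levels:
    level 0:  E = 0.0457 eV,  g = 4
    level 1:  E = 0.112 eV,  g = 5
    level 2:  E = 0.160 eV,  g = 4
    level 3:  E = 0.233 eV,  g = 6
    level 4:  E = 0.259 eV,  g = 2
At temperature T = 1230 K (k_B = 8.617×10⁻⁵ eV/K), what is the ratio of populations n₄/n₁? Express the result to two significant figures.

k_BT = 8.617×10⁻⁵ × 1230 K = 0.1060 eV.
n₄/n₁ = (g₄/g₁) exp[−(E₄−E₁)/kT] = (2/5) × exp(−(0.147 eV)/(0.1060 eV)) = (2/5) × exp(-1.387) = 0.10.

0.10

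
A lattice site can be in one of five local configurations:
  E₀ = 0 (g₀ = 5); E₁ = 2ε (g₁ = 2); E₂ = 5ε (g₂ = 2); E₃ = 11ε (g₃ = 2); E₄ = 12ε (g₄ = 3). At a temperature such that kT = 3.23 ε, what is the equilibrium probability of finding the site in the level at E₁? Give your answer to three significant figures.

0.162

Eᵢ/kT = 0, 0.61920, 1.5480, 3.4056, 3.7152.
Z = Σ gᵢe^(−Eᵢ/kT) = 5·e^(−0) + 2·e^(−0.61920) + 2·e^(−1.5480) + 2·e^(−3.4056) + 3·e^(−3.7152) = 5.0000 + 1.0767 + 0.42535 + 0.066374 + 0.073052 = 6.6415.
P₁ = g₁ e^(−E₁/kT) / Z = 1.0767/6.6415 = 0.162.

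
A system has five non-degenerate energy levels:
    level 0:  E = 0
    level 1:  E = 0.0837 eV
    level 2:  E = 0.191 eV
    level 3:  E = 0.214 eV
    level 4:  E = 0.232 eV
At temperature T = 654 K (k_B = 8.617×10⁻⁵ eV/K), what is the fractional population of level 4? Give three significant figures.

0.0125

k_BT = 8.617×10⁻⁵ × 654 K = 0.056355 eV.
Eᵢ/kT = 0, 1.4852, 3.3892, 3.7974, 4.1168.
Z = Σ e^(−Eᵢ/kT) = e^(−0) + e^(−1.4852) + e^(−3.3892) + e^(−3.7974) + e^(−4.1168) = 1.0000 + 0.22646 + 0.033736 + 0.022429 + 0.016297 = 1.2989.
P₄ = e^(−E₄/kT) / Z = 0.016297/1.2989 = 0.0125.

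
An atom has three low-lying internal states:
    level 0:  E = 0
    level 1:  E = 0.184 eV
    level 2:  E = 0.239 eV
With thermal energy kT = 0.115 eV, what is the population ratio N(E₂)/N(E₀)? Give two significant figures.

n₂/n₀ = exp[−(E₂−E₀)/kT] = exp(−(0.239 eV)/(0.115 eV)) = exp(-2.078) = 0.13.

0.13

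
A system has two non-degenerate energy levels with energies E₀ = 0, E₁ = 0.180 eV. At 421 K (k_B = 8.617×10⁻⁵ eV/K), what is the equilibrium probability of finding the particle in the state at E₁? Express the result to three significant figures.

0.00695

k_BT = 8.617×10⁻⁵ × 421 K = 0.036278 eV.
Eᵢ/kT = 0, 4.9617.
Z = Σ e^(−Eᵢ/kT) = e^(−0) + e^(−4.9617) = 1.0000 + 0.0070010 = 1.0070.
P₁ = e^(−E₁/kT) / Z = 0.0070010/1.0070 = 0.00695.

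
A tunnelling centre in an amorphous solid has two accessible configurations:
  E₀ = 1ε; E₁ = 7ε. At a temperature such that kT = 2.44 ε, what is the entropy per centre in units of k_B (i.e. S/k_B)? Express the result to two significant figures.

0.28

Eᵢ/kT = 0.4098, 2.869.
Z = Σ e^(−Eᵢ/kT) = e^(−0.4098) + e^(−2.869) = 0.6638 + 0.05676 = 0.7206.
⟨E⟩ = Σ EᵢPᵢ = 1.473 ε.
S/k_B = ln Z + ⟨E⟩/kT = ln(0.7206) + 1.473/2.44 = -0.3277 + 0.6037 = 0.28.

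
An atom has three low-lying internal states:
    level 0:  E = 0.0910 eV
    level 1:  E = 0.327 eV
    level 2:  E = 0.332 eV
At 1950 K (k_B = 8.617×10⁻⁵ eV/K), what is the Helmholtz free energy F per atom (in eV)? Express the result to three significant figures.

k_BT = 8.617×10⁻⁵ × 1950 K = 0.16803 eV.
Eᵢ/kT = 0.54157, 1.9461, 1.9758.
Z = Σ e^(−Eᵢ/kT) = e^(−0.54157) + e^(−1.9461) + e^(−1.9758) = 0.58183 + 0.14283 + 0.13865 = 0.86331.
F = −kT ln Z = −0.16803 × ln(0.86331) = −0.16803 × -0.14698 = 0.0247 eV.

0.0247 eV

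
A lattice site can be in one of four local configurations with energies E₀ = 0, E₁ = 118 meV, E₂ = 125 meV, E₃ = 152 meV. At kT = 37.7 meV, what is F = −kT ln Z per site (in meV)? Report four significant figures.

Eᵢ/kT = 0, 3.12997, 3.31565, 4.03183.
Z = Σ e^(−Eᵢ/kT) = e^(−0) + e^(−3.12997) + e^(−3.31565) + e^(−4.03183) = 1.00000 + 0.0437191 + 0.0363104 + 0.0177418 = 1.09777.
F = −kT ln Z = −37.7 × ln(1.09777) = −37.7 × 0.0932808 = -3.517 meV.

-3.517 meV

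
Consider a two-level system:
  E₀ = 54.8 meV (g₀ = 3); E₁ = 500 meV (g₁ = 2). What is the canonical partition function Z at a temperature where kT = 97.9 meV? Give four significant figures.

Eᵢ/kT = 0.559755, 5.10725.
Z = Σ gᵢe^(−Eᵢ/kT) = 3·e^(−0.559755) + 2·e^(−5.10725) = 1.71405 + 0.0121054 = 1.72616.

Z = 1.726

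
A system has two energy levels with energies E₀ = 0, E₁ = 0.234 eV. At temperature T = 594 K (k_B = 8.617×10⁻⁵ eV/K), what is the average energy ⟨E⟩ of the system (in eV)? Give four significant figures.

k_BT = 8.617×10⁻⁵ × 594 K = 0.0511850 eV.
Eᵢ/kT = 0, 4.57165.
Z = Σ e^(−Eᵢ/kT) = e^(−0) + e^(−4.57165) = 1.00000 + 0.0103409 = 1.01034.
⟨E⟩ = Σ Eᵢ e^(−Eᵢ/kT) / Z = (0·1.00000 + 0.234·0.0103409) / 1.01034 = 0.002395 eV.

0.002395 eV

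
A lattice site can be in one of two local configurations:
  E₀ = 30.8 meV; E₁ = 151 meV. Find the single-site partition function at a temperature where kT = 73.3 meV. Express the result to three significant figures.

Z = 0.784

Eᵢ/kT = 0.42019, 2.0600.
Z = Σ e^(−Eᵢ/kT) = e^(−0.42019) + e^(−2.0600) = 0.65692 + 0.12745 = 0.78437.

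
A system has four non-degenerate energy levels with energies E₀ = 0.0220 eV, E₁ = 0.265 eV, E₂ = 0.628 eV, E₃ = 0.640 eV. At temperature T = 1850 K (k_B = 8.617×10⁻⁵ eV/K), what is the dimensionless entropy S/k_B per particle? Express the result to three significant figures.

k_BT = 8.617×10⁻⁵ × 1850 K = 0.15941 eV.
Eᵢ/kT = 0.13801, 1.6624, 3.9395, 4.0148.
Z = Σ e^(−Eᵢ/kT) = e^(−0.13801) + e^(−1.6624) + e^(−3.9395) + e^(−4.0148) = 0.87109 + 0.18968 + 0.019458 + 0.018047 = 1.0983.
⟨E⟩ = Σ EᵢPᵢ = 0.084857 eV.
S/k_B = ln Z + ⟨E⟩/kT = ln(1.0983) + 0.084857/0.15941 = 0.093764 + 0.53232 = 0.626.

0.626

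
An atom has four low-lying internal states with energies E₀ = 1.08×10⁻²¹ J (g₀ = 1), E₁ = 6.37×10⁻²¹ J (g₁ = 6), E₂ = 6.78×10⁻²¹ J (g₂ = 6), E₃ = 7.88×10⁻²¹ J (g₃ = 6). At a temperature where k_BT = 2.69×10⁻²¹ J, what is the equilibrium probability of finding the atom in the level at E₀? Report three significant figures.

Eᵢ/kT = 0.40149, 2.3680, 2.5204, 2.9294.
Z = Σ gᵢe^(−Eᵢ/kT) = 1·e^(−0.40149) + 6·e^(−2.3680) + 6·e^(−2.5204) + 6·e^(−2.9294) = 0.66932 + 0.56201 + 0.48256 + 0.32057 = 2.0345.
P₀ = g₀ e^(−E₀/kT) / Z = 0.66932/2.0345 = 0.329.

0.329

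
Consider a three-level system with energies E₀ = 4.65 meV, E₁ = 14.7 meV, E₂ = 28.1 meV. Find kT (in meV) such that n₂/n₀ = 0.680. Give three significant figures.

n₂/n₀ = exp[−(E₂−E₀)/kT] = 0.680.
⇒ (E₂−E₀)/kT = ln(1/0.680) = ln(1.4706) = 0.38567.
kT = 23.45 meV / 0.38567 = 60.8 meV.

60.8 meV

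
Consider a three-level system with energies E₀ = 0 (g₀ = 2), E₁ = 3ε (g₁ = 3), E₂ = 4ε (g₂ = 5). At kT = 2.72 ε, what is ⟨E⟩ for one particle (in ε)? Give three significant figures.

1.83 ε

Eᵢ/kT = 0, 1.1029, 1.4706.
Z = Σ gᵢe^(−Eᵢ/kT) = 2·e^(−0) + 3·e^(−1.1029) + 5·e^(−1.4706) = 2.0000 + 0.99572 + 1.1489 = 4.1446.
⟨E⟩ = Σ Eᵢ gᵢe^(−Eᵢ/kT) / Z = (0·2.0000 + 3·0.99572 + 4·1.1489) / 4.1446 = 1.83 ε.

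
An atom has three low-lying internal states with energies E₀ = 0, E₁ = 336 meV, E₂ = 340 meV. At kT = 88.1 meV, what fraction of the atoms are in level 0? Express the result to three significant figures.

0.959

Eᵢ/kT = 0, 3.8138, 3.8593.
Z = Σ e^(−Eᵢ/kT) = e^(−0) + e^(−3.8138) + e^(−3.8593) = 1.0000 + 0.022064 + 0.021083 = 1.0431.
P₀ = e^(−E₀/kT) / Z = 1.0000/1.0431 = 0.959.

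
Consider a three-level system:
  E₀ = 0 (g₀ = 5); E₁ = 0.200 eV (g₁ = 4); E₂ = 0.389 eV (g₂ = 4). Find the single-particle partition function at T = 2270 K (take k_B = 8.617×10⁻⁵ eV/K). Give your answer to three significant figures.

Z = 6.99

k_BT = 8.617×10⁻⁵ × 2270 K = 0.19561 eV.
Eᵢ/kT = 0, 1.0224, 1.9887.
Z = Σ gᵢe^(−Eᵢ/kT) = 5·e^(−0) + 4·e^(−1.0224) + 4·e^(−1.9887) = 5.0000 + 1.4389 + 0.54749 = 6.9864.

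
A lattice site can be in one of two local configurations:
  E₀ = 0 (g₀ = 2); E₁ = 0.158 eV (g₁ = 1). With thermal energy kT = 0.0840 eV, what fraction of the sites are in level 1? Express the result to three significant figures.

Eᵢ/kT = 0, 1.8810.
Z = Σ gᵢe^(−Eᵢ/kT) = 2·e^(−0) + 1·e^(−1.8810) = 2.0000 + 0.15244 = 2.1524.
P₁ = g₁ e^(−E₁/kT) / Z = 0.15244/2.1524 = 0.0708.

0.0708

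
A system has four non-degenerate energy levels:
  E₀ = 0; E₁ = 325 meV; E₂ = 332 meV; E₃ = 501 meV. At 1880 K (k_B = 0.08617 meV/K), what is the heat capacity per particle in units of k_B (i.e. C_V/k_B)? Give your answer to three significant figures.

k_BT = 0.08617 × 1880 K = 162.00 meV.
Eᵢ/kT = 0, 2.0062, 2.0494, 3.0926.
Z = Σ e^(−Eᵢ/kT) = e^(−0) + e^(−2.0062) + e^(−2.0494) + e^(−3.0926) = 1.0000 + 0.13450 + 0.12881 + 0.045384 = 1.3087.
⟨E⟩ = 83.453 meV, ⟨E²⟩ = 30409 meV².
C_V/k_B = (⟨E²⟩ − ⟨E⟩²)/(kT)² = (30409 − 6964.4)/26244 = 0.893.

0.893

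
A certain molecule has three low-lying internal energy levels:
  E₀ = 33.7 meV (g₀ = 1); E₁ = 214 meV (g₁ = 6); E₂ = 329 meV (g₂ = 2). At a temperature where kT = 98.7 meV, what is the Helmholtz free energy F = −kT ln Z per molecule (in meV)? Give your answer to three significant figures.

Eᵢ/kT = 0.34144, 2.1682, 3.3333.
Z = Σ gᵢe^(−Eᵢ/kT) = 1·e^(−0.34144) + 6·e^(−2.1682) + 2·e^(−3.3333) = 0.71075 + 0.68630 + 0.071350 = 1.4684.
F = −kT ln Z = −98.7 × ln(1.4684) = −98.7 × 0.38417 = -37.9 meV.

-37.9 meV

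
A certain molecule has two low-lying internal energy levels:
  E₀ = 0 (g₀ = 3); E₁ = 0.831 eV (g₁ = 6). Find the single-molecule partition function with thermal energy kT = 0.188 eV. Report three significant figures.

Eᵢ/kT = 0, 4.4202.
Z = Σ gᵢe^(−Eᵢ/kT) = 3·e^(−0) + 6·e^(−4.4202) = 3.0000 + 0.072191 = 3.0722.

Z = 3.07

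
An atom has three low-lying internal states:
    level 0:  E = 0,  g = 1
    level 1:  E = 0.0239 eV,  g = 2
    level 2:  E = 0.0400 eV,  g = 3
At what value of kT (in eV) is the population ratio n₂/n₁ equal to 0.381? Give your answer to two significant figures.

n₂/n₁ = (g₂/g₁) exp[−(E₂−E₁)/kT] = 0.381.
⇒ (E₂−E₁)/kT = ln((3/2)/0.381) = ln(3.937) = 1.370.
kT = 0.0161 eV / 1.370 = 0.012 eV.

0.012 eV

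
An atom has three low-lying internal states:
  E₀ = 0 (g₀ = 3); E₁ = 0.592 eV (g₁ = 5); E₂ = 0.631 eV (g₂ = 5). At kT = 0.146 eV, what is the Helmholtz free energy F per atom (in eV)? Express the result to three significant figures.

Eᵢ/kT = 0, 4.0548, 4.3219.
Z = Σ gᵢe^(−Eᵢ/kT) = 3·e^(−0) + 5·e^(−4.0548) + 5·e^(−4.3219) = 3.0000 + 0.086695 + 0.066373 = 3.1531.
F = −kT ln Z = −0.146 × ln(3.1531) = −0.146 × 1.1484 = -0.168 eV.

-0.168 eV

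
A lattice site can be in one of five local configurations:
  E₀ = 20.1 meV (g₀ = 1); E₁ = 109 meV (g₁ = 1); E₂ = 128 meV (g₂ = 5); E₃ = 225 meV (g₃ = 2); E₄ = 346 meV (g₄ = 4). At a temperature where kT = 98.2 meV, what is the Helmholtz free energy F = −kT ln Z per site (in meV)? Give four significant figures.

Eᵢ/kT = 0.204684, 1.10998, 1.30346, 2.29124, 3.52342.
Z = Σ gᵢe^(−Eᵢ/kT) = 1·e^(−0.204684) + 1·e^(−1.10998) + 5·e^(−1.30346) + 2·e^(−2.29124) + 4·e^(−3.52342) = 0.814905 + 0.329566 + 1.35795 + 0.202282 + 0.117994 = 2.82270.
F = −kT ln Z = −98.2 × ln(2.82270) = −98.2 × 1.03769 = -101.9 meV.

-101.9 meV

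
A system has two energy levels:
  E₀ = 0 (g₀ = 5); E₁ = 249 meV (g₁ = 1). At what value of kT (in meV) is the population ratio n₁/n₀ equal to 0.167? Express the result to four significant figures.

n₁/n₀ = (g₁/g₀) exp[−(E₁−E₀)/kT] = 0.167.
⇒ (E₁−E₀)/kT = ln((1/5)/0.167) = ln(1.19760) = 0.180320.
kT = 249 meV / 0.180320 = 1381 meV.

1381 meV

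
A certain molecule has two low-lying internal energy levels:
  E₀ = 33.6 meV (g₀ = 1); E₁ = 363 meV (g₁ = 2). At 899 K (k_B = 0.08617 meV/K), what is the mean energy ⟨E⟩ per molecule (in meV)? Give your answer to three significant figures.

42.7 meV

k_BT = 0.08617 × 899 K = 77.467 meV.
Eᵢ/kT = 0.43373, 4.6859.
Z = Σ gᵢe^(−Eᵢ/kT) = 1·e^(−0.43373) + 2·e^(−4.6859) = 0.64809 + 0.018449 = 0.66654.
⟨E⟩ = Σ Eᵢ gᵢe^(−Eᵢ/kT) / Z = (33.6·0.64809 + 363·0.018449) / 0.66654 = 42.7 meV.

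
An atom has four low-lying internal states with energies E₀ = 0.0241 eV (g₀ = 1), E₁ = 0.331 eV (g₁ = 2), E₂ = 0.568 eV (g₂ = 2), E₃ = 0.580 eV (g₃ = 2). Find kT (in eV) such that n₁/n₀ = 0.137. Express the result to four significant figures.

n₁/n₀ = (g₁/g₀) exp[−(E₁−E₀)/kT] = 0.137.
⇒ (E₁−E₀)/kT = ln((2/1)/0.137) = ln(14.5985) = 2.68092.
kT = 0.3069 eV / 2.68092 = 0.1145 eV.

0.1145 eV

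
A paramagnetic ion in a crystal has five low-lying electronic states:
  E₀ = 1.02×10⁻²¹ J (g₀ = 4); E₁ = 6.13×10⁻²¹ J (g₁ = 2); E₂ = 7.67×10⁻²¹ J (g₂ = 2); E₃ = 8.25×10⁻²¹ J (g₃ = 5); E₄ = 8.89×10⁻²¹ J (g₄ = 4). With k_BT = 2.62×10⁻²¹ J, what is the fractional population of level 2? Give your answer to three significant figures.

Eᵢ/kT = 0.38931, 2.3397, 2.9275, 3.1489, 3.3931.
Z = Σ gᵢe^(−Eᵢ/kT) = 4·e^(−0.38931) + 2·e^(−2.3397) + 2·e^(−2.9275) + 5·e^(−3.1489) + 4·e^(−3.3931) = 2.7101 + 0.19271 + 0.10706 + 0.21450 + 0.13442 = 3.3588.
P₂ = g₂ e^(−E₂/kT) / Z = 0.10706/3.3588 = 0.0319.

0.0319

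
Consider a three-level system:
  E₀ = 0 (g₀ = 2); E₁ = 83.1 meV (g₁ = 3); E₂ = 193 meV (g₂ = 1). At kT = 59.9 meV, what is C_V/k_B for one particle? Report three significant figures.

Eᵢ/kT = 0, 1.3873, 3.2220.
Z = Σ gᵢe^(−Eᵢ/kT) = 2·e^(−0) + 3·e^(−1.3873) + 1·e^(−3.2220) = 2.0000 + 0.74925 + 0.039875 = 2.7891.
⟨E⟩ = 25.083 meV, ⟨E²⟩ = 2387.6 meV².
C_V/k_B = (⟨E²⟩ − ⟨E⟩²)/(kT)² = (2387.6 − 629.16)/3588.0 = 0.490.

0.490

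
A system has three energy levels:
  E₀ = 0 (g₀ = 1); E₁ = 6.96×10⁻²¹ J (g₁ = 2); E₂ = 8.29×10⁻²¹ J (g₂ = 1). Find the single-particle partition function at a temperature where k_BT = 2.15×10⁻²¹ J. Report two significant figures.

Z = 1.1

Eᵢ/kT = 0, 3.237, 3.856.
Z = Σ gᵢe^(−Eᵢ/kT) = 1·e^(−0) + 2·e^(−3.237) + 1·e^(−3.856) = 1.000 + 0.07856 + 0.02115 = 1.100.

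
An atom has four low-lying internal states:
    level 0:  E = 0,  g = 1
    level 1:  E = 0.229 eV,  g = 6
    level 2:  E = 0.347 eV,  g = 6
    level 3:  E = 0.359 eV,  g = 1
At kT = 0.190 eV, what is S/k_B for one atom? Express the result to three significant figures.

Eᵢ/kT = 0, 1.2053, 1.8263, 1.8895.
Z = Σ gᵢe^(−Eᵢ/kT) = 1·e^(−0) + 6·e^(−1.2053) + 6·e^(−1.8263) + 1·e^(−1.8895) = 1.0000 + 1.7976 + 0.96605 + 0.15115 = 3.9148.
⟨E⟩ = Σ EᵢPᵢ = 0.20464 eV.
S/k_B = ln Z + ⟨E⟩/kT = ln(3.9148) + 0.20464/0.190 = 1.3648 + 1.0771 = 2.44.

2.44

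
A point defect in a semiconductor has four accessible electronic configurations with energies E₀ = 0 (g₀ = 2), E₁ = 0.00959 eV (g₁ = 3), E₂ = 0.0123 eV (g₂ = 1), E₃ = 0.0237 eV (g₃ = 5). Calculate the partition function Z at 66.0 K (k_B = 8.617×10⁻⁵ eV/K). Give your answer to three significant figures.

k_BT = 8.617×10⁻⁵ × 66.0 K = 0.0056872 eV.
Eᵢ/kT = 0, 1.6862, 2.1628, 4.1673.
Z = Σ gᵢe^(−Eᵢ/kT) = 2·e^(−0) + 3·e^(−1.6862) + 1·e^(−2.1628) + 5·e^(−4.1673) = 2.0000 + 0.55567 + 0.11500 + 0.077470 = 2.7481.

Z = 2.75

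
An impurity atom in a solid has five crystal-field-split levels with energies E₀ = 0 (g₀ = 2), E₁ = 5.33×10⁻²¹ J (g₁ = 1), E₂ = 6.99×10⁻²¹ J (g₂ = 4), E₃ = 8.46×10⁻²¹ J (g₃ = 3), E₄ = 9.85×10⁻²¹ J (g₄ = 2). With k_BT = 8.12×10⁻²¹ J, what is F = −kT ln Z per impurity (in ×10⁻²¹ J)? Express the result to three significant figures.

-14.4 ×10⁻²¹ J

Eᵢ/kT = 0, 0.65640, 0.86084, 1.0419, 1.2131.
Z = Σ gᵢe^(−Eᵢ/kT) = 2·e^(−0) + 1·e^(−0.65640) + 4·e^(−0.86084) + 3·e^(−1.0419) + 2·e^(−1.2131) = 2.0000 + 0.51872 + 1.6912 + 1.0584 + 0.59455 = 5.8629.
F = −kT ln Z = −8.12 × ln(5.8629) = −8.12 × 1.7686 = -14.4 ×10⁻²¹ J.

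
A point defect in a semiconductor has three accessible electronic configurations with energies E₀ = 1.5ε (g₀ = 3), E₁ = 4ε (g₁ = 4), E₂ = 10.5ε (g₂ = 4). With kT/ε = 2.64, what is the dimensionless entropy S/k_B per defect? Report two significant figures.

2.0

Eᵢ/kT = 0.5682, 1.515, 3.977.
Z = Σ gᵢe^(−Eᵢ/kT) = 3·e^(−0.5682) + 4·e^(−1.515) + 4·e^(−3.977) = 1.700 + 0.8792 + 0.07497 = 2.654.
⟨E⟩ = Σ EᵢPᵢ = 2.583 ε.
S/k_B = ln Z + ⟨E⟩/kT = ln(2.654) + 2.583/2.64 = 0.9761 + 0.9784 = 2.0.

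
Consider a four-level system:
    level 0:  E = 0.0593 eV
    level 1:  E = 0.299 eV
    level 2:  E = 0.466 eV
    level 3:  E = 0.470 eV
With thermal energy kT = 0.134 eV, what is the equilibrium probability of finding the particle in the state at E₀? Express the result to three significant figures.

0.792

Eᵢ/kT = 0.44254, 2.2313, 3.4776, 3.5075.
Z = Σ e^(−Eᵢ/kT) = e^(−0.44254) + e^(−2.2313) + e^(−3.4776) + e^(−3.5075) = 0.64240 + 0.10739 + 0.030881 + 0.029972 = 0.81064.
P₀ = e^(−E₀/kT) / Z = 0.64240/0.81064 = 0.792.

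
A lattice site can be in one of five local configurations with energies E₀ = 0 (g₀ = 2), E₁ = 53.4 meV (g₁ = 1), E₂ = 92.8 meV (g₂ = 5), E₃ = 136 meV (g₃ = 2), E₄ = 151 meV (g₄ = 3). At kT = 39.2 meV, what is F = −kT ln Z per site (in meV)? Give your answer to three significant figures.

-41.1 meV

Eᵢ/kT = 0, 1.3622, 2.3673, 3.4694, 3.8520.
Z = Σ gᵢe^(−Eᵢ/kT) = 2·e^(−0) + 1·e^(−1.3622) + 5·e^(−2.3673) + 2·e^(−3.4694) + 3·e^(−3.8520) = 2.0000 + 0.25610 + 0.46867 + 0.062271 + 0.063712 = 2.8508.
F = −kT ln Z = −39.2 × ln(2.8508) = −39.2 × 1.0476 = -41.1 meV.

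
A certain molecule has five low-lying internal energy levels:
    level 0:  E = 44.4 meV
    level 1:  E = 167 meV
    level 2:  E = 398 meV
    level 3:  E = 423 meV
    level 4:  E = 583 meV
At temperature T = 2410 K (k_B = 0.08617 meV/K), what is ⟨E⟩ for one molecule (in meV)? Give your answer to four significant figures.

k_BT = 0.08617 × 2410 K = 207.670 meV.
Eᵢ/kT = 0.213801, 0.804160, 1.91650, 2.03689, 2.80734.
Z = Σ e^(−Eᵢ/kT) = e^(−0.213801) + e^(−0.804160) + e^(−1.91650) + e^(−2.03689) + e^(−2.80734) = 0.807509 + 0.447464 + 0.147121 + 0.130434 + 0.0603654 = 1.59289.
⟨E⟩ = Σ Eᵢ e^(−Eᵢ/kT) / Z = (44.4·0.807509 + 167·0.447464 + 398·0.147121 + 423·0.130434 + 583·0.0603654) / 1.59289 = 162.9 meV.

162.9 meV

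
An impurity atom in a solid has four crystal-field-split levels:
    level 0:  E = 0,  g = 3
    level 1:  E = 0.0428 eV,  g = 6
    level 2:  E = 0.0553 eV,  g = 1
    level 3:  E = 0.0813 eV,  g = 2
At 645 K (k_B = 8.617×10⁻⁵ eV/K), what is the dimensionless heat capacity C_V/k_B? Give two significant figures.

k_BT = 8.617×10⁻⁵ × 645 K = 0.05558 eV.
Eᵢ/kT = 0, 0.7701, 0.9950, 1.463.
Z = Σ gᵢe^(−Eᵢ/kT) = 3·e^(−0) + 6·e^(−0.7701) + 1·e^(−0.9950) + 2·e^(−1.463) = 3.000 + 2.778 + 0.3697 + 0.4631 = 6.611.
⟨E⟩ = 0.02677 eV, ⟨E²⟩ = 0.001404 eV².
C_V/k_B = (⟨E²⟩ − ⟨E⟩²)/(kT)² = (0.001404 − 0.0007166)/0.003089 = 0.22.

0.22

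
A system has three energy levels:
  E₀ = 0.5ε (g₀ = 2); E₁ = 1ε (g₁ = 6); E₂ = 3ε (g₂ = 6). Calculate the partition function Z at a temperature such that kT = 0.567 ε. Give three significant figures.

Eᵢ/kT = 0.88183, 1.7637, 5.2910.
Z = Σ gᵢe^(−Eᵢ/kT) = 2·e^(−0.88183) + 6·e^(−1.7637) + 6·e^(−5.2910) = 0.82805 + 1.0285 + 0.030220 = 1.8868.

Z = 1.89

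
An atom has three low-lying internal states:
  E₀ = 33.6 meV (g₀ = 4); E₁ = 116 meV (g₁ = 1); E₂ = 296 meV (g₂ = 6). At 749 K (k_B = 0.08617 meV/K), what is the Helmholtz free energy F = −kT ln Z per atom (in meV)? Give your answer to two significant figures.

-62 meV

k_BT = 0.08617 × 749 K = 64.54 meV.
Eᵢ/kT = 0.5206, 1.797, 4.586.
Z = Σ gᵢe^(−Eᵢ/kT) = 4·e^(−0.5206) + 1·e^(−1.797) + 6·e^(−4.586) = 2.377 + 0.1658 + 0.06116 = 2.604.
F = −kT ln Z = −64.54 × ln(2.604) = −64.54 × 0.9570 = -62 meV.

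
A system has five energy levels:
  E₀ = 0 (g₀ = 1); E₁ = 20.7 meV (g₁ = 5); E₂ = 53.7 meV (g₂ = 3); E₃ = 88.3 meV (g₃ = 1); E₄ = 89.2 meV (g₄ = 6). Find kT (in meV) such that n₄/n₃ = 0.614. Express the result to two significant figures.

n₄/n₃ = (g₄/g₃) exp[−(E₄−E₃)/kT] = 0.614.
⇒ (E₄−E₃)/kT = ln((6/1)/0.614) = ln(9.772) = 2.280.
kT = 0.9 meV / 2.280 = 0.39 meV.

0.39 meV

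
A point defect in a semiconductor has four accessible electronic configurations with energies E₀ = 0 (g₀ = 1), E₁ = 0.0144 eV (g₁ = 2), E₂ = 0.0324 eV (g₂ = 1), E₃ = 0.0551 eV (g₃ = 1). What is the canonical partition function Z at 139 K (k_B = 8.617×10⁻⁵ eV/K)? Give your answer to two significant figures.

Z = 1.7

k_BT = 8.617×10⁻⁵ × 139 K = 0.01198 eV.
Eᵢ/kT = 0, 1.202, 2.705, 4.599.
Z = Σ gᵢe^(−Eᵢ/kT) = 1·e^(−0) + 2·e^(−1.202) + 1·e^(−2.705) + 1·e^(−4.599) = 1.000 + 0.6012 + 0.06687 + 0.01006 = 1.678.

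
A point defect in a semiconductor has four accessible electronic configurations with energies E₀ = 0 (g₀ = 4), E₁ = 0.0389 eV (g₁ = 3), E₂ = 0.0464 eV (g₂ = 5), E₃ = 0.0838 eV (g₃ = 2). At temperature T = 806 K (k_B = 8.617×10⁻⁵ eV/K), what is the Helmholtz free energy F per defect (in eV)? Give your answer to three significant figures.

k_BT = 8.617×10⁻⁵ × 806 K = 0.069453 eV.
Eᵢ/kT = 0, 0.56009, 0.66808, 1.2066.
Z = Σ gᵢe^(−Eᵢ/kT) = 4·e^(−0) + 3·e^(−0.56009) + 5·e^(−0.66808) + 2·e^(−1.2066) = 4.0000 + 1.7135 + 2.5635 + 0.59843 = 8.8754.
F = −kT ln Z = −0.069453 × ln(8.8754) = −0.069453 × 2.1833 = -0.152 eV.

-0.152 eV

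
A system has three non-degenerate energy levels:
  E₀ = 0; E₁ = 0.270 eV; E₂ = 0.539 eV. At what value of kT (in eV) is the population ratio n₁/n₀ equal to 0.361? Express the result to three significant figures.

0.265 eV

n₁/n₀ = exp[−(E₁−E₀)/kT] = 0.361.
⇒ (E₁−E₀)/kT = ln(1/0.361) = ln(2.7701) = 1.0189.
kT = 0.270 eV / 1.0189 = 0.265 eV.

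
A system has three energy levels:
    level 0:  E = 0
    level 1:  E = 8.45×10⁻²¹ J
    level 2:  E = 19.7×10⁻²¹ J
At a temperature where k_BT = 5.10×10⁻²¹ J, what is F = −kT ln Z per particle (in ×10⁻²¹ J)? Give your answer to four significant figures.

Eᵢ/kT = 0, 1.65686, 3.86275.
Z = Σ e^(−Eᵢ/kT) = e^(−0) + e^(−1.65686) + e^(−3.86275) = 1.00000 + 0.190737 + 0.0210101 = 1.21175.
F = −kT ln Z = −5.10 × ln(1.21175) = −5.10 × 0.192066 = -0.9795 ×10⁻²¹ J.

-0.9795 ×10⁻²¹ J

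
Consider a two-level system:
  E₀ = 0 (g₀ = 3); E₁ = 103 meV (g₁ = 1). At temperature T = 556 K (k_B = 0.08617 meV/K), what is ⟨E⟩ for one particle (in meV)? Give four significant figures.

3.850 meV

k_BT = 0.08617 × 556 K = 47.9105 meV.
Eᵢ/kT = 0, 2.14984.
Z = Σ gᵢe^(−Eᵢ/kT) = 3·e^(−0) + 1·e^(−2.14984) = 3.00000 + 0.116503 = 3.11650.
⟨E⟩ = Σ Eᵢ gᵢe^(−Eᵢ/kT) / Z = (0·3.00000 + 103·0.116503) / 3.11650 = 3.850 meV.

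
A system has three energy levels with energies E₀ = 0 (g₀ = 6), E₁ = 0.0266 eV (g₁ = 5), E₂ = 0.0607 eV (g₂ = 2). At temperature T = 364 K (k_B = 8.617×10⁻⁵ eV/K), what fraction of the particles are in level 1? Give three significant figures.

k_BT = 8.617×10⁻⁵ × 364 K = 0.031366 eV.
Eᵢ/kT = 0, 0.84805, 1.9352.
Z = Σ gᵢe^(−Eᵢ/kT) = 6·e^(−0) + 5·e^(−0.84805) + 2·e^(−1.9352) = 6.0000 + 2.1412 + 0.28879 = 8.4300.
P₁ = g₁ e^(−E₁/kT) / Z = 2.1412/8.4300 = 0.254.

0.254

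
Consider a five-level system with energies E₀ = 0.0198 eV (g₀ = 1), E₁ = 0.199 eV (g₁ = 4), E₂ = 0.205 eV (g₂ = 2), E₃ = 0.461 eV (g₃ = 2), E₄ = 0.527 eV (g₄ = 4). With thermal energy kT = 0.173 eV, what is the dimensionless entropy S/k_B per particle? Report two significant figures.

2.2

Eᵢ/kT = 0.1145, 1.150, 1.185, 2.665, 3.046.
Z = Σ gᵢe^(−Eᵢ/kT) = 1·e^(−0.1145) + 4·e^(−1.150) + 2·e^(−1.185) + 2·e^(−2.665) + 4·e^(−3.046) = 0.8918 + 1.267 + 0.6115 + 0.1392 + 0.1902 = 3.100.
⟨E⟩ = Σ EᵢPᵢ = 0.1805 eV.
S/k_B = ln Z + ⟨E⟩/kT = ln(3.100) + 0.1805/0.173 = 1.131 + 1.043 = 2.2.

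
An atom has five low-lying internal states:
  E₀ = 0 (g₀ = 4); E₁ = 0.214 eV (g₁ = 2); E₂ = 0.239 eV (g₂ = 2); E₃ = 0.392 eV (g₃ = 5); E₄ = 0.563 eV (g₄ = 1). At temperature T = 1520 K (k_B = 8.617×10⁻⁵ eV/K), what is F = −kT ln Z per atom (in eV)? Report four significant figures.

k_BT = 8.617×10⁻⁵ × 1520 K = 0.130978 eV.
Eᵢ/kT = 0, 1.63386, 1.82473, 2.99287, 4.29843.
Z = Σ gᵢe^(−Eᵢ/kT) = 4·e^(−0) + 2·e^(−1.63386) + 2·e^(−1.82473) + 5·e^(−2.99287) + 1·e^(−4.29843) = 4.00000 + 0.390349 + 0.322522 + 0.250717 + 0.0135899 = 4.97718.
F = −kT ln Z = −0.130978 × ln(4.97718) = −0.130978 × 1.60486 = -0.2102 eV.

-0.2102 eV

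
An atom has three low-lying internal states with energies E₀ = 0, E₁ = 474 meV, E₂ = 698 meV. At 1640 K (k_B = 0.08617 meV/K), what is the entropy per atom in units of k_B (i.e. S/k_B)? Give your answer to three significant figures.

0.188

k_BT = 0.08617 × 1640 K = 141.32 meV.
Eᵢ/kT = 0, 3.3541, 4.9391.
Z = Σ e^(−Eᵢ/kT) = e^(−0) + e^(−3.3541) + e^(−4.9391) = 1.0000 + 0.034941 + 0.0071610 = 1.0421.
⟨E⟩ = Σ EᵢPᵢ = 20.689 meV.
S/k_B = ln Z + ⟨E⟩/kT = ln(1.0421) + 20.689/141.32 = 0.041238 + 0.14640 = 0.188.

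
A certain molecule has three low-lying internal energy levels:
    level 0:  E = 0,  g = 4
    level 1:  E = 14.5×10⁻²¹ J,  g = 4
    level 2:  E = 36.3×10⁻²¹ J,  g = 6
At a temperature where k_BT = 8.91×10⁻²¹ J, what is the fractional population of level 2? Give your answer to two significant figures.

0.021

Eᵢ/kT = 0, 1.627, 4.074.
Z = Σ gᵢe^(−Eᵢ/kT) = 4·e^(−0) + 4·e^(−1.627) + 6·e^(−4.074) = 4.000 + 0.7861 + 0.1021 = 4.888.
P₂ = g₂ e^(−E₂/kT) / Z = 0.1021/4.888 = 0.021.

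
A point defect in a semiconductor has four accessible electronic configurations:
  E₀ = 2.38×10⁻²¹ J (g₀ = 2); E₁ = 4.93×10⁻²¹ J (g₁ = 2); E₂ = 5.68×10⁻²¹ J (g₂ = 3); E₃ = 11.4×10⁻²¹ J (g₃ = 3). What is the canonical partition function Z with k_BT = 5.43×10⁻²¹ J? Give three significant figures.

Eᵢ/kT = 0.43831, 0.90792, 1.0460, 2.0994.
Z = Σ gᵢe^(−Eᵢ/kT) = 2·e^(−0.43831) + 2·e^(−0.90792) + 3·e^(−1.0460) + 3·e^(−2.0994) = 1.2903 + 0.80672 + 1.0540 + 0.36759 = 3.5186.

Z = 3.52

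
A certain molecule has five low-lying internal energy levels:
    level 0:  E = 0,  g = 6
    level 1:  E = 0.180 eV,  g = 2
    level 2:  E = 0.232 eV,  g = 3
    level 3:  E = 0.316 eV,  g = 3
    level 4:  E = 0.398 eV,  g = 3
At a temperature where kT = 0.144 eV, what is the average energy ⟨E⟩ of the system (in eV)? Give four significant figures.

0.05497 eV

Eᵢ/kT = 0, 1.25000, 1.61111, 2.19444, 2.76389.
Z = Σ gᵢe^(−Eᵢ/kT) = 6·e^(−0) + 2·e^(−1.25000) + 3·e^(−1.61111) + 3·e^(−2.19444) + 3·e^(−2.76389) = 6.00000 + 0.573010 + 0.598998 + 0.334263 + 0.189138 = 7.69541.
⟨E⟩ = Σ Eᵢ gᵢe^(−Eᵢ/kT) / Z = (0·6.00000 + 0.180·0.573010 + 0.232·0.598998 + 0.316·0.334263 + 0.398·0.189138) / 7.69541 = 0.05497 eV.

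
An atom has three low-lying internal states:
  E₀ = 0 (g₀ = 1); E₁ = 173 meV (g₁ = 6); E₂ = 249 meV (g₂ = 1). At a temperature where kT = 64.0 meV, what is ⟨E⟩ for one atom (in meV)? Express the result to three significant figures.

Eᵢ/kT = 0, 2.7031, 3.8906.
Z = Σ gᵢe^(−Eᵢ/kT) = 1·e^(−0) + 6·e^(−2.7031) + 1·e^(−3.8906) = 1.0000 + 0.40198 + 0.020433 = 1.4224.
⟨E⟩ = Σ Eᵢ gᵢe^(−Eᵢ/kT) / Z = (0·1.0000 + 173·0.40198 + 249·0.020433) / 1.4224 = 52.5 meV.

52.5 meV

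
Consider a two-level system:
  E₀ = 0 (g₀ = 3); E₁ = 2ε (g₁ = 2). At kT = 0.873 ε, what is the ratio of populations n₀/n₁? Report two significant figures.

n₀/n₁ = (g₀/g₁) exp[−(E₀−E₁)/kT] = (3/2) × exp(−(-2ε)/(0.873ε)) = (3/2) × exp(2.291) = 15.

15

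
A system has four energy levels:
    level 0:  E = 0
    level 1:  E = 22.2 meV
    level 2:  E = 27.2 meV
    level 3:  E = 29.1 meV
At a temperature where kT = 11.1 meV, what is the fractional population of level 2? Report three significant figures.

0.0666

Eᵢ/kT = 0, 2.0000, 2.4505, 2.6216.
Z = Σ e^(−Eᵢ/kT) = e^(−0) + e^(−2.0000) + e^(−2.4505) + e^(−2.6216) = 1.0000 + 0.13534 + 0.086250 + 0.072686 = 1.2943.
P₂ = e^(−E₂/kT) / Z = 0.086250/1.2943 = 0.0666.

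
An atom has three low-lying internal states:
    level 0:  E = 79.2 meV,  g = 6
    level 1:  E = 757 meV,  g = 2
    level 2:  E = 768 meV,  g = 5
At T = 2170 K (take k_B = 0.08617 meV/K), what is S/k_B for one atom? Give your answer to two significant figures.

k_BT = 0.08617 × 2170 K = 187.0 meV.
Eᵢ/kT = 0.4235, 4.048, 4.107.
Z = Σ gᵢe^(−Eᵢ/kT) = 6·e^(−0.4235) + 2·e^(−4.048) + 5·e^(−4.107) = 3.929 + 0.03491 + 0.08229 = 4.046.
⟨E⟩ = Σ EᵢPᵢ = 99.06 meV.
S/k_B = ln Z + ⟨E⟩/kT = ln(4.046) + 99.06/187.0 = 1.398 + 0.5297 = 1.9.

1.9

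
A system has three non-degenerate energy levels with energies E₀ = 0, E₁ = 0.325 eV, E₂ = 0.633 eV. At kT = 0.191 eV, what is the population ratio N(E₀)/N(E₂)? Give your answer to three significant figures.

n₀/n₂ = exp[−(E₀−E₂)/kT] = exp(−(-0.633 eV)/(0.191 eV)) = exp(3.3141) = 27.5.

27.5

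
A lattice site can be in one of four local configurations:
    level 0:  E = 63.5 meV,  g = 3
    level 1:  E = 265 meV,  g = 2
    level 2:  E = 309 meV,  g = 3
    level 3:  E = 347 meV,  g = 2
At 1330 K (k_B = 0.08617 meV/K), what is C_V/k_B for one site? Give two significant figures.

0.75

k_BT = 0.08617 × 1330 K = 114.6 meV.
Eᵢ/kT = 0.5541, 2.312, 2.696, 3.028.
Z = Σ gᵢe^(−Eᵢ/kT) = 3·e^(−0.5541) + 2·e^(−2.312) + 3·e^(−2.696) + 2·e^(−3.028) = 1.724 + 0.1981 + 0.2024 + 0.09682 = 2.221.
⟨E⟩ = 116.2 meV, ⟨E²⟩ = 23340 meV².
C_V/k_B = (⟨E²⟩ − ⟨E⟩²)/(kT)² = (23340 − 13500)/13130 = 0.75.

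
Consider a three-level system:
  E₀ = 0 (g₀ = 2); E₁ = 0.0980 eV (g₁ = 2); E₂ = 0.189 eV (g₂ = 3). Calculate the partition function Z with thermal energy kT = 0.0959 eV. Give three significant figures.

Eᵢ/kT = 0, 1.0219, 1.9708.
Z = Σ gᵢe^(−Eᵢ/kT) = 2·e^(−0) + 2·e^(−1.0219) + 3·e^(−1.9708) = 2.0000 + 0.71982 + 0.41804 = 3.1379.

Z = 3.14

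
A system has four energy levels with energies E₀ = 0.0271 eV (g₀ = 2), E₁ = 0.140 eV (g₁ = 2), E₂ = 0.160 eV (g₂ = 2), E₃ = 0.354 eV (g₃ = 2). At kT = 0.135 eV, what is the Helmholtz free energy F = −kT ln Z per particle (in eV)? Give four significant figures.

-0.1528 eV

Eᵢ/kT = 0.200741, 1.03704, 1.18519, 2.62222.
Z = Σ gᵢe^(−Eᵢ/kT) = 2·e^(−0.200741) + 2·e^(−1.03704) + 2·e^(−1.18519) + 2·e^(−2.62222) = 1.63625 + 0.709005 + 0.611376 + 0.145283 = 3.10191.
F = −kT ln Z = −0.135 × ln(3.10191) = −0.135 × 1.13202 = -0.1528 eV.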